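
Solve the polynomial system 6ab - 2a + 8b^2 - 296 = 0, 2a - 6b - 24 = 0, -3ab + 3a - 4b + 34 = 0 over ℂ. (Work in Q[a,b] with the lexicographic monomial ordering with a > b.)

{(-3, -5)}

Compute a lex Gröbner basis by Buchberger's algorithm.
f_1 = 6ab - 2a + 8b^2 - 296, LT = ab.
f_2 = 2a - 6b - 24, LT = a.
f_3 = -3ab + 3a - 4b + 34, LT = ab.

S(f_1,f_2): lcm = ab. S = -1/3a + 13/3b^2 + 12b - 148/3.
  leading term a: subtract (-1/6)·f_2 from -1/3a + 13/3b^2 + 12b - 148/3 → 13/3b^2 + 11b - 160/3
  leading term b^2: no divisor's leading term divides it; move 13/3b^2 to the remainder.
  leading term b: no divisor's leading term divides it; move 11b to the remainder.
  leading term 1: no divisor's leading term divides it; move -160/3 to the remainder.
  remainder 13/3b^2 + 11b - 160/3 ≠ 0; add h_4 = 13/3b^2 + 11b - 160/3 to the basis.

S(f_1,f_3): lcm = ab. S = 2/3a + 4/3b^2 - 4/3b - 38.
  leading term a: subtract (1/3)·f_2 from 2/3a + 4/3b^2 - 4/3b - 38 → 4/3b^2 + 2/3b - 30
  leading term b^2: subtract (4/13)·h_4 from 4/3b^2 + 2/3b - 30 → -106/39b - 530/39
  leading term b: no divisor's leading term divides it; move -106/39b to the remainder.
  leading term 1: no divisor's leading term divides it; move -530/39 to the remainder.
  remainder -106/39b - 530/39 ≠ 0; add h_5 = -106/39b - 530/39 to the basis.

The other S-polynomials (S(f_2,f_3), S(f_1,h_4), S(f_2,h_4), S(f_3,h_4), S(f_1,h_5), S(f_2,h_5), S(f_3,h_5), S(h_4,h_5)) all reduce to 0 modulo the current basis, so we have a Gröbner basis.
Inter-reduce: drop elements whose leading term is divisible by another's, tail-reduce, and make monic.
Reduced Gröbner basis: {a + 3, b + 5}.

A lex Gröbner basis eliminates variables successively. Here b + 5 depends only on b, with roots {-5}; lifting each root through the earlier basis elements recovers the full solutions.
  b = -5: the earlier basis element becomes a + 3 = 0, giving a = -3 — point (-3, -5).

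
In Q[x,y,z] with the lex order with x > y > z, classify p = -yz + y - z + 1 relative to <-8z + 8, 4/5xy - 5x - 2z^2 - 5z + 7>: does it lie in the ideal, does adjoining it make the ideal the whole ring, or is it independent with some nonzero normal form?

First compute the reduced Gröbner basis of I by Buchberger's algorithm.
f_1 = -8z + 8, LT = z.
f_2 = 4/5xy - 5x - 2z^2 - 5z + 7, LT = xy.

The S-polynomials (S(f_1,f_2)) all reduce to 0 modulo the current basis, so we have a Gröbner basis.
Inter-reduce: drop elements whose leading term is divisible by another's, tail-reduce, and make monic.
Reduced Gröbner basis: {xy - 25/4x, z - 1}.
Label its elements g_1 = xy - 25/4x, g_2 = z - 1.

Reduce p = -yz + y - z + 1 modulo G:
  leading term yz: subtract (-y)·g_2 from -yz + y - z + 1 → -z + 1
  leading term z: subtract (-1)·g_2 from -z + 1 → 0
  normal form = 0.
Since the normal form is 0, p ∈ I.

-yz + y - z + 1 lies in I (it reduces to 0).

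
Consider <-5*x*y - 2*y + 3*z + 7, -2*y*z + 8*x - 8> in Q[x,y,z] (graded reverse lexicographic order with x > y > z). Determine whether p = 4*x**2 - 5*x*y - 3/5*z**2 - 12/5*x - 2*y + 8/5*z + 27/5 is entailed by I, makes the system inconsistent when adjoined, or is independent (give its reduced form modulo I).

4*x**2 - 5*x*y - 3/5*z**2 - 12/5*x - 2*y + 8/5*z + 27/5 lies in I (it reduces to 0).

First compute the reduced Gröbner basis of I by Buchberger's algorithm.
f_1 = -5*x*y - 2*y + 3*z + 7, LT = x*y.
f_2 = -2*y*z + 8*x - 8, LT = y*z.

S(f_1,f_2): lcm = x*y*z. S = 4*x**2 + 2/5*y*z - 3/5*z**2 - 4*x - 7/5*z.
  reduce S modulo (f_1, f_2):
  remainder 4*x**2 - 3/5*z**2 - 12/5*x - 7/5*z - 8/5 ≠ 0; add h_3 = 4*x**2 - 3/5*z**2 - 12/5*x - 7/5*z - 8/5 to the basis.

The other S-polynomials (S(f_1,h_3), S(f_2,h_3)) all reduce to 0 modulo the current basis, so we have a Gröbner basis.
Inter-reduce: drop elements whose leading term is divisible by another's, tail-reduce, and make monic.
Reduced Gröbner basis: {x**2 - 3/20*z**2 - 3/5*x - 7/20*z - 2/5, x*y + 2/5*y - 3/5*z - 7/5, y*z - 4*x + 4}.
Label its elements g_1 = x**2 - 3/20*z**2 - 3/5*x - 7/20*z - 2/5, g_2 = x*y + 2/5*y - 3/5*z - 7/5, g_3 = y*z - 4*x + 4.

Reduce p = 4*x**2 - 5*x*y - 3/5*z**2 - 12/5*x - 2*y + 8/5*z + 27/5 modulo G:
  leading term x**2: subtract (4)·g_1 from 4*x**2 - 5*x*y - 3/5*z**2 - 12/5*x - 2*y + 8/5*z + 27/5 → -5*x*y - 2*y + 3*z + 7
  leading term x*y: subtract (-5)·g_2 from -5*x*y - 2*y + 3*z + 7 → 0
  normal form = 0.
Since the normal form is 0, p ∈ I.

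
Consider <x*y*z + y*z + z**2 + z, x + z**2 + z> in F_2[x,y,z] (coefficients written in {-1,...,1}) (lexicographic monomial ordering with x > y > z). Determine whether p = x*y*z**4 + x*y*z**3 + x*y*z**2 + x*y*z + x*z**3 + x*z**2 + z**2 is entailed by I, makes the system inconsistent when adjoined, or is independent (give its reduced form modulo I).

First compute the reduced Gröbner basis of I by Buchberger's algorithm.
f_1 = x*y*z + y*z + z**2 + z, LT = x*y*z.
f_2 = x + z**2 + z, LT = x.

S(f_1,f_2): lcm = x*y*z. S = y*z**3 + y*z**2 + y*z + z**2 + z.
  leading term y*z**3: no divisor's leading term divides it; move y*z**3 to the remainder.
  leading term y*z**2: no divisor's leading term divides it; move y*z**2 to the remainder.
  leading term y*z: no divisor's leading term divides it; move y*z to the remainder.
  leading term z**2: no divisor's leading term divides it; move z**2 to the remainder.
  leading term z: no divisor's leading term divides it; move z to the remainder.
  remainder y*z**3 + y*z**2 + y*z + z**2 + z ≠ 0; add h_3 = y*z**3 + y*z**2 + y*z + z**2 + z to the basis.

The other S-polynomials (S(f_1,h_3), S(f_2,h_3)) all reduce to 0 modulo the current basis, so we have a Gröbner basis.
Inter-reduce: drop elements whose leading term is divisible by another's, tail-reduce, and make monic.
Reduced Gröbner basis: {x + z**2 + z, y*z**3 + y*z**2 + y*z + z**2 + z}.
Label its elements g_1 = x + z**2 + z, g_2 = y*z**3 + y*z**2 + y*z + z**2 + z.

Reduce p = x*y*z**4 + x*y*z**3 + x*y*z**2 + x*y*z + x*z**3 + x*z**2 + z**2 modulo G:
  leading term x*y*z**4: subtract (y*z**4)·g_1 from x*y*z**4 + x*y*z**3 + x*y*z**2 + x*y*z + x*z**3 + x*z**2 + z**2 → x*y*z**3 + x*y*z**2 + x*y*z + x*z**3 + x*z**2 + y*z**6 + y*z**5 + z**2
  leading term x*y*z**3: subtract (y*z**3)·g_1 from x*y*z**3 + x*y*z**2 + x*y*z + x*z**3 + x*z**2 + y*z**6 + y*z**5 + z**2 → x*y*z**2 + x*y*z + x*z**3 + x*z**2 + y*z**6 + y*z**4 + z**2
  leading term x*y*z**2: subtract (y*z**2)·g_1 from x*y*z**2 + x*y*z + x*z**3 + x*z**2 + y*z**6 + y*z**4 + z**2 → x*y*z + x*z**3 + x*z**2 + y*z**6 + y*z**3 + z**2
  leading term x*y*z: subtract (y*z)·g_1 from x*y*z + x*z**3 + x*z**2 + y*z**6 + y*z**3 + z**2 → x*z**3 + x*z**2 + y*z**6 + y*z**2 + z**2
  leading term x*z**3: subtract (z**3)·g_1 from x*z**3 + x*z**2 + y*z**6 + y*z**2 + z**2 → x*z**2 + y*z**6 + y*z**2 + z**5 + z**4 + z**2
  leading term x*z**2: subtract (z**2)·g_1 from x*z**2 + y*z**6 + y*z**2 + z**5 + z**4 + z**2 → y*z**6 + y*z**2 + z**5 + z**3 + z**2
  leading term y*z**6: subtract (z**3)·g_2 from y*z**6 + y*z**2 + z**5 + z**3 + z**2 → y*z**5 + y*z**4 + y*z**2 + z**4 + z**3 + z**2
  leading term y*z**5: subtract (z**2)·g_2 from y*z**5 + y*z**4 + y*z**2 + z**4 + z**3 + z**2 → y*z**3 + y*z**2 + z**2
  leading term y*z**3: subtract (1)·g_2 from y*z**3 + y*z**2 + z**2 → y*z + z
  leading term y*z: no divisor's leading term divides it; move y*z to the remainder.
  leading term z: no divisor's leading term divides it; move z to the remainder.
  normal form = y*z + z.
The normal form is nonzero, so p ∉ I. Since p minus its normal form lies in I, I + (p) = I + (r) where r = y*z + z; decide whether this ideal is the whole ring.
Run Buchberger on G together with r (pairs among the g_i already reduce to 0 since G is a Gröbner basis):
g_1 = x + z**2 + z, LT = x.
g_2 = y*z**3 + y*z**2 + y*z + z**2 + z, LT = y*z**3.
r = y*z + z, LT = y*z.

S(g_2,r): lcm = y*z**3. S = y*z**2 + y*z + z**3 + z**2 + z.
  leading term y*z**2: subtract (z)·r from y*z**2 + y*z + z**3 + z**2 + z → y*z + z**3 + z
  leading term y*z: subtract (1)·r from y*z + z**3 + z → z**3
  leading term z**3: no divisor's leading term divides it; move z**3 to the remainder.
  remainder z**3 ≠ 0; add m_4 = z**3 to the basis.

The other S-polynomials (S(g_1,g_2), S(g_1,r), S(g_1,m_4), S(g_2,m_4), S(r,m_4)) all reduce to 0 modulo the current basis, so we have a Gröbner basis.
Inter-reduce: drop elements whose leading term is divisible by another's, tail-reduce, and make monic.
Reduced Gröbner basis: {x + z**2 + z, y*z + z, z**3}.
The reduced Gröbner basis of I + (p) is {x + z**2 + z, y*z + z, z**3} ≠ {1}, a proper ideal, so the enlarged system stays consistent: p is independent of I, with normal form y*z + z.

x*y*z**4 + x*y*z**3 + x*y*z**2 + x*y*z + x*z**3 + x*z**2 + z**2 is independent of I; its normal form modulo I is y*z + z.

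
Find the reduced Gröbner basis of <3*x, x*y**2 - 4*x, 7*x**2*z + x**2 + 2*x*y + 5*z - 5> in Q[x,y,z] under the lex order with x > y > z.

G = {x, z - 1}

f_1 = 3*x, LT = x.
f_2 = x*y**2 - 4*x, LT = x*y**2.
f_3 = 7*x**2*z + x**2 + 2*x*y + 5*z - 5, LT = x**2*z.

S(f_1,f_3): lcm = x**2*z. S = -1/7*x**2 - 2/7*x*y - 5/7*z + 5/7.
  leading term x**2: subtract (-1/21*x)·f_1 from -1/7*x**2 - 2/7*x*y - 5/7*z + 5/7 → -2/7*x*y - 5/7*z + 5/7
  leading term x*y: subtract (-2/21*y)·f_1 from -2/7*x*y - 5/7*z + 5/7 → -5/7*z + 5/7
  leading term z: no divisor's leading term divides it; move -5/7*z to the remainder.
  leading term 1: no divisor's leading term divides it; move 5/7 to the remainder.
  remainder -5/7*z + 5/7 ≠ 0; add g_4 = -5/7*z + 5/7 to the basis.

The other S-polynomials (S(f_1,f_2), S(f_2,f_3), S(f_1,g_4), S(f_2,g_4), S(f_3,g_4)) all reduce to 0 modulo the current basis, so we have a Gröbner basis.
Inter-reduce: drop elements whose leading term is divisible by another's, tail-reduce, and make monic.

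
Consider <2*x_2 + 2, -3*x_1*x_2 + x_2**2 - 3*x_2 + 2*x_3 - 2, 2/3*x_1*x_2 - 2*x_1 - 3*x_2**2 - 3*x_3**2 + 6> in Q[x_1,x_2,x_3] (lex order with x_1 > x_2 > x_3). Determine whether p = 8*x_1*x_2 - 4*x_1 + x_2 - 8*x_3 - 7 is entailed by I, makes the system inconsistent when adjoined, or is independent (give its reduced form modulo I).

First compute the reduced Gröbner basis of I by Buchberger's algorithm.
f_1 = 2*x_2 + 2, LT = x_2.
f_2 = -3*x_1*x_2 + x_2**2 - 3*x_2 + 2*x_3 - 2, LT = x_1*x_2.
f_3 = 2/3*x_1*x_2 - 2*x_1 - 3*x_2**2 - 3*x_3**2 + 6, LT = x_1*x_2.

S(f_1,f_2): lcm = x_1*x_2. S = x_1 + 1/3*x_2**2 - x_2 + 2/3*x_3 - 2/3.
  reduce S modulo (f_1, f_2, f_3):
  remainder x_1 + 2/3*x_3 + 2/3 ≠ 0; add h_4 = x_1 + 2/3*x_3 + 2/3 to the basis.

S(f_1,f_3): lcm = x_1*x_2. S = 4*x_1 + 9/2*x_2**2 + 9/2*x_3**2 - 9.
  reduce S modulo (f_1, f_2, f_3, h_4):
  remainder 9/2*x_3**2 - 8/3*x_3 - 43/6 ≠ 0; add h_5 = 9/2*x_3**2 - 8/3*x_3 - 43/6 to the basis.

The other S-polynomials (S(f_2,f_3), S(f_1,h_4), S(f_2,h_4), S(f_3,h_4), S(f_1,h_5), S(f_2,h_5), S(f_3,h_5), S(h_4,h_5)) all reduce to 0 modulo the current basis, so we have a Gröbner basis.
Inter-reduce: drop elements whose leading term is divisible by another's, tail-reduce, and make monic.
Reduced Gröbner basis: {x_1 + 2/3*x_3 + 2/3, x_2 + 1, x_3**2 - 16/27*x_3 - 43/27}.
Label its elements g_1 = x_1 + 2/3*x_3 + 2/3, g_2 = x_2 + 1, g_3 = x_3**2 - 16/27*x_3 - 43/27.

Reduce p = 8*x_1*x_2 - 4*x_1 + x_2 - 8*x_3 - 7 modulo G:
  leading term x_1*x_2: subtract (8*x_2)·g_1 from 8*x_1*x_2 - 4*x_1 + x_2 - 8*x_3 - 7 → -4*x_1 - 16/3*x_2*x_3 - 13/3*x_2 - 8*x_3 - 7
  leading term x_1: subtract (-4)·g_1 from -4*x_1 - 16/3*x_2*x_3 - 13/3*x_2 - 8*x_3 - 7 → -16/3*x_2*x_3 - 13/3*x_2 - 16/3*x_3 - 13/3
  leading term x_2*x_3: subtract (-16/3*x_3)·g_2 from -16/3*x_2*x_3 - 13/3*x_2 - 16/3*x_3 - 13/3 → -13/3*x_2 - 13/3
  leading term x_2: subtract (-13/3)·g_2 from -13/3*x_2 - 13/3 → 0
  normal form = 0.
Since the normal form is 0, p ∈ I.

The remainder on division by a Gröbner basis is unique — it is the normal form.

8*x_1*x_2 - 4*x_1 + x_2 - 8*x_3 - 7 lies in I (it reduces to 0).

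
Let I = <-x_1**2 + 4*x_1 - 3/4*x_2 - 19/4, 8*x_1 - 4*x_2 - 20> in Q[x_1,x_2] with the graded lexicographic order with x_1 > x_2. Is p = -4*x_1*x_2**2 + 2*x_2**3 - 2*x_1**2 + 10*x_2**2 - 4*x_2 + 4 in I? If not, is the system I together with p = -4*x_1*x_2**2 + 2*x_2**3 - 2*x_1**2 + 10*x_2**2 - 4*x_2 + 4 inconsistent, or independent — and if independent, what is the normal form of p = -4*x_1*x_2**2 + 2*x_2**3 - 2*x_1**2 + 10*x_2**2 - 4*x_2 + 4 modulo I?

-4*x_1*x_2**2 + 2*x_2**3 - 2*x_1**2 + 10*x_2**2 - 4*x_2 + 4 is independent of I; its normal form modulo I is -13/2*x_2 - 13/2.

First compute the reduced Gröbner basis of I by Buchberger's algorithm.
f_1 = -x_1**2 + 4*x_1 - 3/4*x_2 - 19/4, LT = x_1**2.
f_2 = 8*x_1 - 4*x_2 - 20, LT = x_1.

S(f_1,f_2): lcm = x_1**2. S = 1/2*x_1*x_2 - 3/2*x_1 + 3/4*x_2 + 19/4.
  leading term x_1*x_2: subtract (1/16*x_2)·f_2 from 1/2*x_1*x_2 - 3/2*x_1 + 3/4*x_2 + 19/4 → 1/4*x_2**2 - 3/2*x_1 + 2*x_2 + 19/4
  leading term x_2**2: no divisor's leading term divides it; move 1/4*x_2**2 to the remainder.
  leading term x_1: subtract (-3/16)·f_2 from -3/2*x_1 + 2*x_2 + 19/4 → 5/4*x_2 + 1
  leading term x_2: no divisor's leading term divides it; move 5/4*x_2 to the remainder.
  leading term 1: no divisor's leading term divides it; move 1 to the remainder.
  remainder 1/4*x_2**2 + 5/4*x_2 + 1 ≠ 0; add h_3 = 1/4*x_2**2 + 5/4*x_2 + 1 to the basis.

S(f_1,h_3): leading monomials are coprime, so the S-polynomial reduces to 0 (Buchberger's first criterion).
S(f_2,h_3): leading monomials are coprime, so the S-polynomial reduces to 0 (Buchberger's first criterion).
Every S-polynomial of the final basis reduces to 0, so we have a Gröbner basis.
Inter-reduce: drop elements whose leading term is divisible by another's, tail-reduce, and make monic.
Reduced Gröbner basis: {x_2**2 + 5*x_2 + 4, x_1 - 1/2*x_2 - 5/2}.
Label its elements g_1 = x_2**2 + 5*x_2 + 4, g_2 = x_1 - 1/2*x_2 - 5/2.

Reduce p = -4*x_1*x_2**2 + 2*x_2**3 - 2*x_1**2 + 10*x_2**2 - 4*x_2 + 4 modulo G:
  leading term x_1*x_2**2: subtract (-4*x_1)·g_1 from -4*x_1*x_2**2 + 2*x_2**3 - 2*x_1**2 + 10*x_2**2 - 4*x_2 + 4 → 2*x_2**3 - 2*x_1**2 + 20*x_1*x_2 + 10*x_2**2 + 16*x_1 - 4*x_2 + 4
  leading term x_2**3: subtract (2*x_2)·g_1 from 2*x_2**3 - 2*x_1**2 + 20*x_1*x_2 + 10*x_2**2 + 16*x_1 - 4*x_2 + 4 → -2*x_1**2 + 20*x_1*x_2 + 16*x_1 - 12*x_2 + 4
  leading term x_1**2: subtract (-2*x_1)·g_2 from -2*x_1**2 + 20*x_1*x_2 + 16*x_1 - 12*x_2 + 4 → 19*x_1*x_2 + 11*x_1 - 12*x_2 + 4
  leading term x_1*x_2: subtract (19*x_2)·g_2 from 19*x_1*x_2 + 11*x_1 - 12*x_2 + 4 → 19/2*x_2**2 + 11*x_1 + 71/2*x_2 + 4
  leading term x_2**2: subtract (19/2)·g_1 from 19/2*x_2**2 + 11*x_1 + 71/2*x_2 + 4 → 11*x_1 - 12*x_2 - 34
  leading term x_1: subtract (11)·g_2 from 11*x_1 - 12*x_2 - 34 → -13/2*x_2 - 13/2
  leading term x_2: no divisor's leading term divides it; move -13/2*x_2 to the remainder.
  leading term 1: no divisor's leading term divides it; move -13/2 to the remainder.
  normal form = -13/2*x_2 - 13/2.
The normal form is nonzero, so p ∉ I. Since p minus its normal form lies in I, I + (p) = I + (r) where r = -13/2*x_2 - 13/2; decide whether this ideal is the whole ring.
Run Buchberger on G together with r (pairs among the g_i already reduce to 0 since G is a Gröbner basis):
g_1 = x_2**2 + 5*x_2 + 4, LT = x_2**2.
g_2 = x_1 - 1/2*x_2 - 5/2, LT = x_1.
r = -13/2*x_2 - 13/2, LT = x_2.

S(g_1,g_2): leading monomials are coprime, so the S-polynomial reduces to 0 (Buchberger's first criterion).
S(g_1,r): lcm = x_2**2. S = 4*x_2 + 4.
  leading term x_2: subtract (-8/13)·r from 4*x_2 + 4 → 0
  remainder 0.

S(g_2,r): leading monomials are coprime, so the S-polynomial reduces to 0 (Buchberger's first criterion).
Every S-polynomial of the final basis reduces to 0, so we have a Gröbner basis.
Inter-reduce: drop elements whose leading term is divisible by another's, tail-reduce, and make monic.
Reduced Gröbner basis: {x_1 - 2, x_2 + 1}.
The reduced Gröbner basis of I + (p) is {x_1 - 2, x_2 + 1} ≠ {1}, a proper ideal, so the enlarged system stays consistent: p is independent of I, with normal form -13/2*x_2 - 13/2.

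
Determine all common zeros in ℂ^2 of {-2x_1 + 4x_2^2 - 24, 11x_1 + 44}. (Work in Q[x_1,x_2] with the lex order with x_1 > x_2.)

Compute a lex Gröbner basis by Buchberger's algorithm.
f_1 = -2x_1 + 4x_2^2 - 24, LT = x_1.
f_2 = 11x_1 + 44, LT = x_1.

S(f_1,f_2): lcm = x_1. S = -2x_2^2 + 8.
  leading term x_2^2: no divisor's leading term divides it; move -2x_2^2 to the remainder.
  leading term 1: no divisor's leading term divides it; move 8 to the remainder.
  remainder -2x_2^2 + 8 ≠ 0; add h_3 = -2x_2^2 + 8 to the basis.

The other S-polynomials (S(f_1,h_3), S(f_2,h_3)) all reduce to 0 modulo the current basis, so we have a Gröbner basis.
Inter-reduce: drop elements whose leading term is divisible by another's, tail-reduce, and make monic.
Reduced Gröbner basis: {x_1 + 4, x_2^2 - 4}.

From the last basis element, x_2^2 - 4 = 0, so x_2 takes values in {-2, 2}. Each choice, substituted upward through the basis, yields the corresponding point(s) of the solution set.
  x_2 = -2: the earlier basis element becomes x_1 + 4 = 0, giving x_1 = -4 — point (-4, -2).
  x_2 = 2: the earlier basis element becomes x_1 + 4 = 0, giving x_1 = -4 — point (-4, 2).
Zero-dimensionality of the ideal guarantees finitely many solutions over ℂ.

{(-4, -2), (-4, 2)}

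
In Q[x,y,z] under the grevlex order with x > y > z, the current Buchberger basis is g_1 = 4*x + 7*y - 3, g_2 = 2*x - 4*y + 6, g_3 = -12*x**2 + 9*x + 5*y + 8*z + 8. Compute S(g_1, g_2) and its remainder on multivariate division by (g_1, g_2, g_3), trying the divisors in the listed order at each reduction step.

S(g_1, g_2) = 15/4*y - 15/4; remainder on division = 15/4*y - 15/4.

lcm(LM(g_1), LM(g_2)) = x.
S = (lcm/LT(g_1))·g_1 − (lcm/LT(g_2))·g_2 = 15/4*y - 15/4.
Reduce S modulo (g_1, g_2, g_3) in that order:
  leading term y: no divisor's leading term divides it; move 15/4*y to the remainder.
  leading term 1: no divisor's leading term divides it; move -15/4 to the remainder.
The remainder 15/4*y - 15/4 is nonzero, so it would be added as the next basis element.
This is the inner loop of Buchberger's algorithm — each nonzero remainder becomes a new basis element.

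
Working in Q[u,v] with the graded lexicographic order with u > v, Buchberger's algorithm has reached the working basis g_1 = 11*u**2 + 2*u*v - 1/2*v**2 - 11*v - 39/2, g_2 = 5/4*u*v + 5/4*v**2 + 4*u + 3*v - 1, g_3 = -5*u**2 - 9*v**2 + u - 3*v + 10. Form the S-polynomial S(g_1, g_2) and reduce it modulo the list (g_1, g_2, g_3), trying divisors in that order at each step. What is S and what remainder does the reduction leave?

S(g_1, g_2) = -9/11*u*v**2 - 1/22*v**3 - 16/5*u**2 - 12/5*u*v - v**2 + 4/5*u - 39/22*v; remainder on division = 17/22*v**3 + 1/55*v**2 - 44/25*u - 4151/550*v - 1384/275.

lcm(LM(g_1), LM(g_2)) = u**2*v.
S = (lcm/LT(g_1))·g_1 − (lcm/LT(g_2))·g_2 = -9/11*u*v**2 - 1/22*v**3 - 16/5*u**2 - 12/5*u*v - v**2 + 4/5*u - 39/22*v.
Reduce S modulo (g_1, g_2, g_3) in that order:
  leading term u*v**2: subtract (-36/55*v)·g_2 from -9/11*u*v**2 - 1/22*v**3 - 16/5*u**2 - 12/5*u*v - v**2 + 4/5*u - 39/22*v → 17/22*v**3 - 16/5*u**2 + 12/55*u*v + 53/55*v**2 + 4/5*u - 267/110*v
  leading term v**3: no divisor's leading term divides it; move 17/22*v**3 to the remainder.
  leading term u**2: subtract (-16/55)·g_1 from -16/5*u**2 + 12/55*u*v + 53/55*v**2 + 4/5*u - 267/110*v → 4/5*u*v + 9/11*v**2 + 4/5*u - 619/110*v - 312/55
  leading term u*v: subtract (16/25)·g_2 from 4/5*u*v + 9/11*v**2 + 4/5*u - 619/110*v - 312/55 → 1/55*v**2 - 44/25*u - 4151/550*v - 1384/275
  leading term v**2: no divisor's leading term divides it; move 1/55*v**2 to the remainder.
  leading term u: no divisor's leading term divides it; move -44/25*u to the remainder.
  leading term v: no divisor's leading term divides it; move -4151/550*v to the remainder.
  leading term 1: no divisor's leading term divides it; move -1384/275 to the remainder.
The remainder 17/22*v**3 + 1/55*v**2 - 44/25*u - 4151/550*v - 1384/275 is nonzero, so it would be added as the next basis element.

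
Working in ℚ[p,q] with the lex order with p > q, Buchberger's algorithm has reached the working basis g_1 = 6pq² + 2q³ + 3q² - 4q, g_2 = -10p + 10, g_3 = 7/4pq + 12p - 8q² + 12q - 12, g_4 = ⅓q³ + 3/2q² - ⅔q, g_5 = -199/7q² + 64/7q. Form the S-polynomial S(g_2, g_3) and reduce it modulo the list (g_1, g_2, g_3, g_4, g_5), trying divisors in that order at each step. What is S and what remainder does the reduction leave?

lcm(LM(g_2), LM(g_3)) = pq.
S = (lcm/LT(g_2))·g_2 − (lcm/LT(g_3))·g_3 = -48/7p + 32/7q² - 55/7q + 48/7.
Reduce S modulo (g_1, g_2, g_3, g_4, g_5) in that order:
  leading term p: subtract (24/35)·g_2 from -48/7p + 32/7q² - 55/7q + 48/7 → 32/7q² - 55/7q
  leading term q²: subtract (-32/199)·g_5 from 32/7q² - 55/7q → -1271/199q
  leading term q: no divisor's leading term divides it; move -1271/199q to the remainder.
The remainder -1271/199q is nonzero, so it would be added as the next basis element.

S(g_2, g_3) = -48/7p + 32/7q² - 55/7q + 48/7; remainder on division = -1271/199q.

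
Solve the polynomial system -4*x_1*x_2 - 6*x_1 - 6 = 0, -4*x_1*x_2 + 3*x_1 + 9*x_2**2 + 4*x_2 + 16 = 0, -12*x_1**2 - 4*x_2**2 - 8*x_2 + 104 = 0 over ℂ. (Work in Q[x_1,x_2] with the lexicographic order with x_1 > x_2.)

Compute a lex Gröbner basis by Buchberger's algorithm.
f_1 = -4*x_1*x_2 - 6*x_1 - 6, LT = x_1*x_2.
f_2 = -4*x_1*x_2 + 3*x_1 + 9*x_2**2 + 4*x_2 + 16, LT = x_1*x_2.
f_3 = -12*x_1**2 - 4*x_2**2 - 8*x_2 + 104, LT = x_1**2.

S(f_1,f_2): lcm = x_1*x_2. S = 9/4*x_1 + 9/4*x_2**2 + x_2 + 11/2.
  reduce S modulo (f_1, f_2, f_3):
  remainder 9/4*x_1 + 9/4*x_2**2 + x_2 + 11/2 ≠ 0; add h_4 = 9/4*x_1 + 9/4*x_2**2 + x_2 + 11/2 to the basis.

S(f_1,f_3): lcm = x_1**2*x_2. S = 3/2*x_1**2 + 3/2*x_1 - 1/3*x_2**3 - 2/3*x_2**2 + 26/3*x_2.
  reduce S modulo (f_1, f_2, f_3, h_4):
  remainder -1/3*x_2**3 - 8/3*x_2**2 + 7*x_2 + 28/3 ≠ 0; add h_5 = -1/3*x_2**3 - 8/3*x_2**2 + 7*x_2 + 28/3 to the basis.

S(f_2,f_3): lcm = x_1**2*x_2. S = -3/4*x_1**2 - 9/4*x_1*x_2**2 - x_1*x_2 - 4*x_1 - 1/3*x_2**3 - 2/3*x_2**2 + 26/3*x_2.
  reduce S modulo (f_1, f_2, f_3, h_4, h_5):
  remainder 157/16*x_2**2 + 641/72*x_2 - 131/144 ≠ 0; add h_6 = 157/16*x_2**2 + 641/72*x_2 - 131/144 to the basis.

S(f_1,h_4): lcm = x_1*x_2. S = 3/2*x_1 - x_2**3 - 4/9*x_2**2 - 22/9*x_2 + 3/2.
  reduce S modulo (f_1, f_2, f_3, h_4, h_5, h_6):
  remainder -376490/12717*x_2 - 376490/12717 ≠ 0; add h_7 = -376490/12717*x_2 - 376490/12717 to the basis.

The other S-polynomials (S(f_2,h_4), S(f_3,h_4), S(f_1,h_5), S(f_2,h_5), S(f_3,h_5), S(h_4,h_5), S(f_1,h_6), S(f_2,h_6), S(f_3,h_6), S(h_4,h_6), S(h_5,h_6), S(f_1,h_7), S(f_2,h_7), S(f_3,h_7), S(h_4,h_7), S(h_5,h_7), S(h_6,h_7)) all reduce to 0 modulo the current basis, so we have a Gröbner basis.
Inter-reduce: drop elements whose leading term is divisible by another's, tail-reduce, and make monic.
Reduced Gröbner basis: {x_1 + 3, x_2 + 1}.

A lex Gröbner basis eliminates variables successively. Here x_2 + 1 depends only on x_2, with roots {-1}; lifting each root through the earlier basis elements recovers the full solutions.
  x_2 = -1: the earlier basis element becomes x_1 + 3 = 0, giving x_1 = -3 — point (-3, -1).
This is the nonlinear analogue of row-reducing a linear system.

{(-3, -1)}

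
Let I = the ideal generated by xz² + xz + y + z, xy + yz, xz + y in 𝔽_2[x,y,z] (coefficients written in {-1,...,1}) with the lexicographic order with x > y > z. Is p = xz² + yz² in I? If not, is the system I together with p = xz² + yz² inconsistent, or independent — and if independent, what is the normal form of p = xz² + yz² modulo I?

xz² + yz² is independent of I; its normal form modulo I is z² + z.

First compute the reduced Gröbner basis of I by Buchberger's algorithm.
f_1 = xz² + xz + y + z, LT = xz².
f_2 = xy + yz, LT = xy.
f_3 = xz + y, LT = xz.

S(f_1,f_2): lcm = xyz². S = xyz + y² + yz³ + yz.
  reduce S modulo (f_1, f_2, f_3):
  remainder y² + yz³ + yz² + yz ≠ 0; add h_4 = y² + yz³ + yz² + yz to the basis.

S(f_1,f_3): lcm = xz². S = xz + yz + y + z.
  reduce S modulo (f_1, f_2, f_3, h_4):
  remainder yz + z ≠ 0; add h_5 = yz + z to the basis.

S(f_2,f_3): lcm = xyz. S = y² + yz².
  reduce S modulo (f_1, f_2, f_3, h_4, h_5):
  remainder z³ + z ≠ 0; add h_6 = z³ + z to the basis.

S(f_2,h_5): lcm = xyz. S = xz + yz².
  reduce S modulo (f_1, f_2, f_3, h_4, h_5, h_6):
  remainder y + z² ≠ 0; add h_7 = y + z² to the basis.

The other S-polynomials (S(f_1,h_4), S(f_2,h_4), S(f_3,h_4), S(f_1,h_5), S(f_3,h_5), S(h_4,h_5), S(f_1,h_6), S(f_2,h_6), S(f_3,h_6), S(h_4,h_6), S(h_5,h_6), S(f_1,h_7), S(f_2,h_7), S(f_3,h_7), S(h_4,h_7), S(h_5,h_7), S(h_6,h_7)) all reduce to 0 modulo the current basis, so we have a Gröbner basis.
Inter-reduce: drop elements whose leading term is divisible by another's, tail-reduce, and make monic.
Reduced Gröbner basis: {xz + z², y + z², z³ + z}.
Label its elements g_1 = xz + z², g_2 = y + z², g_3 = z³ + z.

Reduce p = xz² + yz² modulo G:
  leading term xz²: subtract (z)·g_1 from xz² + yz² → yz² + z³
  leading term yz²: subtract (z²)·g_2 from yz² + z³ → z⁴ + z³
  leading term z⁴: subtract (z)·g_3 from z⁴ + z³ → z³ + z²
  leading term z³: subtract (1)·g_3 from z³ + z² → z² + z
  leading term z²: no divisor's leading term divides it; move z² to the remainder.
  leading term z: no divisor's leading term divides it; move z to the remainder.
  normal form = z² + z.
The normal form is nonzero, so p ∉ I. Since p minus its normal form lies in I, I + (p) = I + (r) where r = z² + z; decide whether this ideal is the whole ring.
Run Buchberger on G together with r (pairs among the g_i already reduce to 0 since G is a Gröbner basis):
g_1 = xz + z², LT = xz.
g_2 = y + z², LT = y.
g_3 = z³ + z, LT = z³.
r = z² + z, LT = z².

The S-polynomials (S(g_1,g_2), S(g_1,g_3), S(g_1,r), S(g_2,g_3), S(g_2,r), S(g_3,r)) all reduce to 0 modulo the current basis, so we have a Gröbner basis.
Inter-reduce: drop elements whose leading term is divisible by another's, tail-reduce, and make monic.
Reduced Gröbner basis: {xz + z, y + z, z² + z}.
The reduced Gröbner basis of I + (p) is {xz + z, y + z, z² + z} ≠ {1}, a proper ideal, so the enlarged system stays consistent: p is independent of I, with normal form z² + z.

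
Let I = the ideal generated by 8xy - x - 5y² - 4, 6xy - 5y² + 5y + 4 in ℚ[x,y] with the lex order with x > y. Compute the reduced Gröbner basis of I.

G = {x - 5/3y² + 20/3y + 28/3, y³ - 9/2y² - 51/10y + ⅖}

f_1 = 8xy - x - 5y² - 4, LT = xy.
f_2 = 6xy - 5y² + 5y + 4, LT = xy.

S(f_1,f_2): lcm = xy. S = -⅛x + 5/24y² - ⅚y - 7/6.
  leading term x: no divisor's leading term divides it; move -⅛x to the remainder.
  leading term y²: no divisor's leading term divides it; move 5/24y² to the remainder.
  leading term y: no divisor's leading term divides it; move -⅚y to the remainder.
  leading term 1: no divisor's leading term divides it; move -7/6 to the remainder.
  remainder -⅛x + 5/24y² - ⅚y - 7/6 ≠ 0; add g_3 = -⅛x + 5/24y² - ⅚y - 7/6 to the basis.

S(f_1,g_3): lcm = xy. S = -⅛x + 5/3y³ - 175/24y² - 28/3y - ½.
  leading term x: subtract (1)·g_3 from -⅛x + 5/3y³ - 175/24y² - 28/3y - ½ → 5/3y³ - 15/2y² - 17/2y + ⅔
  leading term y³: no divisor's leading term divides it; move 5/3y³ to the remainder.
  leading term y²: no divisor's leading term divides it; move -15/2y² to the remainder.
  leading term y: no divisor's leading term divides it; move -17/2y to the remainder.
  leading term 1: no divisor's leading term divides it; move ⅔ to the remainder.
  remainder 5/3y³ - 15/2y² - 17/2y + ⅔ ≠ 0; add g_4 = 5/3y³ - 15/2y² - 17/2y + ⅔ to the basis.

The other S-polynomials (S(f_2,g_3), S(f_1,g_4), S(f_2,g_4), S(g_3,g_4)) all reduce to 0 modulo the current basis, so we have a Gröbner basis.
Inter-reduce: drop elements whose leading term is divisible by another's, tail-reduce, and make monic.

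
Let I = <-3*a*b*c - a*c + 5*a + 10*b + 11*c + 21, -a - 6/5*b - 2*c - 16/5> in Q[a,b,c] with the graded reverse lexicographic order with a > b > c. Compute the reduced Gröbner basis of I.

f_1 = -3*a*b*c - a*c + 5*a + 10*b + 11*c + 21, LT = a*b*c.
f_2 = -a - 6/5*b - 2*c - 16/5, LT = a.

S(f_1,f_2): lcm = a*b*c. S = -6/5*b**2*c - 2*b*c**2 + 1/3*a*c - 16/5*b*c - 5/3*a - 10/3*b - 11/3*c - 7.
  reduce S modulo (f_1, f_2):
  remainder -6/5*b**2*c - 2*b*c**2 - 18/5*b*c - 2/3*c**2 - 4/3*b - 7/5*c - 5/3 ≠ 0; add g_3 = -6/5*b**2*c - 2*b*c**2 - 18/5*b*c - 2/3*c**2 - 4/3*b - 7/5*c - 5/3 to the basis.

The other S-polynomials (S(f_1,g_3), S(f_2,g_3)) all reduce to 0 modulo the current basis, so we have a Gröbner basis.
Inter-reduce: drop elements whose leading term is divisible by another's, tail-reduce, and make monic.

G = {b**2*c + 5/3*b*c**2 + 3*b*c + 5/9*c**2 + 10/9*b + 7/6*c + 25/18, a + 6/5*b + 2*c + 16/5}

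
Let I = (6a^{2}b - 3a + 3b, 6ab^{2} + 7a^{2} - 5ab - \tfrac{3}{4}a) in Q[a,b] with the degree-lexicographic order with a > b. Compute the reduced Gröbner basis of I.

G = {a^{3} - \tfrac{3}{28}a^{2} + \tfrac{3}{7}ab - \tfrac{3}{7}b^{2} - \tfrac{5}{14}a + \tfrac{5}{14}b, a^{2}b - \tfrac{1}{2}a + \tfrac{1}{2}b, ab^{2} + \tfrac{7}{6}a^{2} - \tfrac{5}{6}ab - \tfrac{1}{8}a, b^{3} + \tfrac{7}{6}ab - \tfrac{5}{6}b^{2} - \tfrac{1}{8}b}

The reduced Gröbner basis is the canonical form of the ideal for this ordering.

f_1 = 6a^{2}b - 3a + 3b, LT = a^{2}b.
f_2 = 6ab^{2} + 7a^{2} - 5ab - \tfrac{3}{4}a, LT = ab^{2}.

S(f_1,f_2): lcm = a^{2}b^{2}. S = -\tfrac{7}{6}a^{3} + \tfrac{5}{6}a^{2}b + \tfrac{1}{8}a^{2} - \tfrac{1}{2}ab + \tfrac{1}{2}b^{2}.
  reduce S modulo (f_1, f_2):
  remainder -\tfrac{7}{6}a^{3} + \tfrac{1}{8}a^{2} - \tfrac{1}{2}ab + \tfrac{1}{2}b^{2} + \tfrac{5}{12}a - \tfrac{5}{12}b ≠ 0; add g_3 = -\tfrac{7}{6}a^{3} + \tfrac{1}{8}a^{2} - \tfrac{1}{2}ab + \tfrac{1}{2}b^{2} + \tfrac{5}{12}a - \tfrac{5}{12}b to the basis.

S(f_1,g_3): lcm = a^{3}b. S = \tfrac{3}{28}a^{2}b - \tfrac{3}{7}ab^{2} + \tfrac{3}{7}b^{3} - \tfrac{1}{2}a^{2} + \tfrac{6}{7}ab - \tfrac{5}{14}b^{2}.
  reduce S modulo (f_1, f_2, g_3):
  remainder \tfrac{3}{7}b^{3} + \tfrac{1}{2}ab - \tfrac{5}{14}b^{2} - \tfrac{3}{56}b ≠ 0; add g_4 = \tfrac{3}{7}b^{3} + \tfrac{1}{2}ab - \tfrac{5}{14}b^{2} - \tfrac{3}{56}b to the basis.

The other S-polynomials (S(f_2,g_3), S(f_1,g_4), S(f_2,g_4), S(g_3,g_4)) all reduce to 0 modulo the current basis, so we have a Gröbner basis.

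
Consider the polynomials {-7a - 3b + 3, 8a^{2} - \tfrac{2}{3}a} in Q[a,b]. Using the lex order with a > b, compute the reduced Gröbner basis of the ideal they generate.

f_1 = -7a - 3b + 3, LT = a.
f_2 = 8a^{2} - \tfrac{2}{3}a, LT = a^{2}.

S(f_1,f_2): lcm = a^{2}. S = \tfrac{3}{7}ab - \tfrac{29}{84}a.
  leading term ab: subtract (-\tfrac{3}{49}b)·f_1 from \tfrac{3}{7}ab - \tfrac{29}{84}a → -\tfrac{29}{84}a - \tfrac{9}{49}b^{2} + \tfrac{9}{49}b
  leading term a: subtract (\tfrac{29}{588})·f_1 from -\tfrac{29}{84}a - \tfrac{9}{49}b^{2} + \tfrac{9}{49}b → -\tfrac{9}{49}b^{2} + \tfrac{65}{196}b - \tfrac{29}{196}
  leading term b^{2}: no divisor's leading term divides it; move -\tfrac{9}{49}b^{2} to the remainder.
  leading term b: no divisor's leading term divides it; move \tfrac{65}{196}b to the remainder.
  leading term 1: no divisor's leading term divides it; move -\tfrac{29}{196} to the remainder.
  remainder -\tfrac{9}{49}b^{2} + \tfrac{65}{196}b - \tfrac{29}{196} ≠ 0; add g_3 = -\tfrac{9}{49}b^{2} + \tfrac{65}{196}b - \tfrac{29}{196} to the basis.

S(f_1,g_3): leading monomials are coprime, so the S-polynomial reduces to 0 (Buchberger's first criterion).
S(f_2,g_3): leading monomials are coprime, so the S-polynomial reduces to 0 (Buchberger's first criterion).
Every S-polynomial of the final basis reduces to 0, so we have a Gröbner basis.
Inter-reduce: drop elements whose leading term is divisible by another's, tail-reduce, and make monic.

G = {a + \tfrac{3}{7}b - \tfrac{3}{7}, b^{2} - \tfrac{65}{36}b + \tfrac{29}{36}}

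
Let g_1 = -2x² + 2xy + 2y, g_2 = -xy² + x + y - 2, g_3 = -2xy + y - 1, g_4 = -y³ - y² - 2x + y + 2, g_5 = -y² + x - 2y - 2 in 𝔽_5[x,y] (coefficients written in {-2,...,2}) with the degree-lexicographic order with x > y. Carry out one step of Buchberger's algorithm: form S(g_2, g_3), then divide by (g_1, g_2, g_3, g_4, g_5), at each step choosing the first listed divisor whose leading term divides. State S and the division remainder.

S(g_2, g_3) = -2y² - x + y + 2; remainder on division = 2x + 1.

lcm(LM(g_2), LM(g_3)) = xy².
S = (lcm/LT(g_2))·g_2 − (lcm/LT(g_3))·g_3 = -2y² - x + y + 2.
Reduce S modulo (g_1, g_2, g_3, g_4, g_5) in that order:
  leading term y²: subtract (2)·g_5 from -2y² - x + y + 2 → 2x + 1
  leading term x: no divisor's leading term divides it; move 2x to the remainder.
  leading term 1: no divisor's leading term divides it; move 1 to the remainder.
The remainder 2x + 1 is nonzero, so it would be added as the next basis element.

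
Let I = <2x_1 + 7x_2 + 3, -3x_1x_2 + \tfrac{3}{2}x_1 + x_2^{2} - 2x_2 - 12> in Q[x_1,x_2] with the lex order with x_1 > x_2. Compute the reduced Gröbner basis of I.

f_1 = 2x_1 + 7x_2 + 3, LT = x_1.
f_2 = -3x_1x_2 + \tfrac{3}{2}x_1 + x_2^{2} - 2x_2 - 12, LT = x_1x_2.

S(f_1,f_2): lcm = x_1x_2. S = \tfrac{1}{2}x_1 + \tfrac{23}{6}x_2^{2} + \tfrac{5}{6}x_2 - 4.
  leading term x_1: subtract (\tfrac{1}{4})·f_1 from \tfrac{1}{2}x_1 + \tfrac{23}{6}x_2^{2} + \tfrac{5}{6}x_2 - 4 → \tfrac{23}{6}x_2^{2} - \tfrac{11}{12}x_2 - \tfrac{19}{4}
  leading term x_2^{2}: no divisor's leading term divides it; move \tfrac{23}{6}x_2^{2} to the remainder.
  leading term x_2: no divisor's leading term divides it; move -\tfrac{11}{12}x_2 to the remainder.
  leading term 1: no divisor's leading term divides it; move -\tfrac{19}{4} to the remainder.
  remainder \tfrac{23}{6}x_2^{2} - \tfrac{11}{12}x_2 - \tfrac{19}{4} ≠ 0; add g_3 = \tfrac{23}{6}x_2^{2} - \tfrac{11}{12}x_2 - \tfrac{19}{4} to the basis.

The other S-polynomials (S(f_1,g_3), S(f_2,g_3)) all reduce to 0 modulo the current basis, so we have a Gröbner basis.
Inter-reduce: drop elements whose leading term is divisible by another's, tail-reduce, and make monic.

G = {x_1 + \tfrac{7}{2}x_2 + \tfrac{3}{2}, x_2^{2} - \tfrac{11}{46}x_2 - \tfrac{57}{46}}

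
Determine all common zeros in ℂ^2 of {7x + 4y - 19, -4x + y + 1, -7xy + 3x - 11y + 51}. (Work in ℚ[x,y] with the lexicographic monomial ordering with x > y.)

{(1, 3)}

Compute a lex Gröbner basis by Buchberger's algorithm.
f_1 = 7x + 4y - 19, LT = x.
f_2 = -4x + y + 1, LT = x.
f_3 = -7xy + 3x - 11y + 51, LT = xy.

S(f_1,f_2): lcm = x. S = 23/28y - 69/28.
  leading term y: no divisor's leading term divides it; move 23/28y to the remainder.
  leading term 1: no divisor's leading term divides it; move -69/28 to the remainder.
  remainder 23/28y - 69/28 ≠ 0; add h_4 = 23/28y - 69/28 to the basis.

The other S-polynomials (S(f_1,f_3), S(f_2,f_3), S(f_1,h_4), S(f_2,h_4), S(f_3,h_4)) all reduce to 0 modulo the current basis, so we have a Gröbner basis.
Inter-reduce: drop elements whose leading term is divisible by another's, tail-reduce, and make monic.
Reduced Gröbner basis: {x - 1, y - 3}.

Since the basis is lex-ordered, y - 3 is univariate in y. Its roots are {3}. Back-substituting each root into the other basis elements fixes the other coordinates.
  y = 3: the earlier basis element becomes x - 1 = 0, giving x = 1 — point (1, 3).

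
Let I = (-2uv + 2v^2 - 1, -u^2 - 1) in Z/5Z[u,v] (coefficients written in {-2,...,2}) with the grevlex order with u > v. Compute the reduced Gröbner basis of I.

f_1 = -2uv + 2v^2 - 1, LT = uv.
f_2 = -u^2 - 1, LT = u^2.

S(f_1,f_2): lcm = u^2v. S = -uv^2 - 2u - v.
  reduce S modulo (f_1, f_2):
  remainder -v^3 - 2u + 2v ≠ 0; add g_3 = -v^3 - 2u + 2v to the basis.

The other S-polynomials (S(f_1,g_3), S(f_2,g_3)) all reduce to 0 modulo the current basis, so we have a Gröbner basis.

G = {v^3 + 2u - 2v, u^2 + 1, uv - v^2 - 2}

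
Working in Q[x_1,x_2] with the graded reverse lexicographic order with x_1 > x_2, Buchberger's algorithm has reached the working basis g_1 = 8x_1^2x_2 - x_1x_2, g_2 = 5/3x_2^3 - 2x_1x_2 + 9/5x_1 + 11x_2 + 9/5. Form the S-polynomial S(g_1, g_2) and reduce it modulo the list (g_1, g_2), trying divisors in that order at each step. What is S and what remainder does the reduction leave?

lcm(LM(g_1), LM(g_2)) = x_1^2x_2^3.
S = (lcm/LT(g_1))·g_1 − (lcm/LT(g_2))·g_2 = 6/5x_1^3x_2 - 1/8x_1x_2^3 - 27/25x_1^3 - 33/5x_1^2x_2 - 27/25x_1^2.
Reduce S modulo (g_1, g_2) in that order:
  leading term x_1^3x_2: subtract (3/20x_1)·g_1 from 6/5x_1^3x_2 - 1/8x_1x_2^3 - 27/25x_1^3 - 33/5x_1^2x_2 - 27/25x_1^2 → -1/8x_1x_2^3 - 27/25x_1^3 - 129/20x_1^2x_2 - 27/25x_1^2
  leading term x_1x_2^3: subtract (-3/40x_1)·g_2 from -1/8x_1x_2^3 - 27/25x_1^3 - 129/20x_1^2x_2 - 27/25x_1^2 → -27/25x_1^3 - 33/5x_1^2x_2 - 189/200x_1^2 + 33/40x_1x_2 + 27/200x_1
  leading term x_1^3: no divisor's leading term divides it; move -27/25x_1^3 to the remainder.
  leading term x_1^2x_2: subtract (-33/40)·g_1 from -33/5x_1^2x_2 - 189/200x_1^2 + 33/40x_1x_2 + 27/200x_1 → -189/200x_1^2 + 27/200x_1
  leading term x_1^2: no divisor's leading term divides it; move -189/200x_1^2 to the remainder.
  leading term x_1: no divisor's leading term divides it; move 27/200x_1 to the remainder.
The remainder -27/25x_1^3 - 189/200x_1^2 + 27/200x_1 is nonzero, so it would be added as the next basis element.

S(g_1, g_2) = 6/5x_1^3x_2 - 1/8x_1x_2^3 - 27/25x_1^3 - 33/5x_1^2x_2 - 27/25x_1^2; remainder on division = -27/25x_1^3 - 189/200x_1^2 + 27/200x_1.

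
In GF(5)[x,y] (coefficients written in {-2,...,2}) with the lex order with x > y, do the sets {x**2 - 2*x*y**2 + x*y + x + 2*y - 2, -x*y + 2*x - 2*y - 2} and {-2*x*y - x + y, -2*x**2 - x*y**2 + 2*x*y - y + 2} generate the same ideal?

For a fixed monomial order, each ideal has a unique reduced Gröbner basis; comparing bases decides equality.
Buchberger on the first generating set:
f_1 = x**2 - 2*x*y**2 + x*y + x + 2*y - 2, LT = x**2.
f_2 = -x*y + 2*x - 2*y - 2, LT = x*y.

S(f_1,f_2): lcm = x**2*y. S = 2*x**2 - 2*x*y**3 + x*y**2 - x*y - 2*x + 2*y**2 - 2*y.
  leading term x**2: subtract (2)·f_1 from 2*x**2 - 2*x*y**3 + x*y**2 - x*y - 2*x + 2*y**2 - 2*y → -2*x*y**3 + 2*x*y + x + 2*y**2 - y - 1
  leading term x*y**3: subtract (2*y**2)·f_2 from -2*x*y**3 + 2*x*y + x + 2*y**2 - y - 1 → x*y**2 + 2*x*y + x - y**3 + y**2 - y - 1
  leading term x*y**2: subtract (-y)·f_2 from x*y**2 + 2*x*y + x - y**3 + y**2 - y - 1 → -x*y + x - y**3 - y**2 + 2*y - 1
  leading term x*y: subtract (1)·f_2 from -x*y + x - y**3 - y**2 + 2*y - 1 → -x - y**3 - y**2 - y + 1
  leading term x: no divisor's leading term divides it; move -x to the remainder.
  leading term y**3: no divisor's leading term divides it; move -y**3 to the remainder.
  leading term y**2: no divisor's leading term divides it; move -y**2 to the remainder.
  leading term y: no divisor's leading term divides it; move -y to the remainder.
  leading term 1: no divisor's leading term divides it; move 1 to the remainder.
  remainder -x - y**3 - y**2 - y + 1 ≠ 0; add g_3 = -x - y**3 - y**2 - y + 1 to the basis.

S(f_2,g_3): lcm = x*y. S = -2*x - y**4 - y**3 - y**2 - 2*y + 2.
  leading term x: subtract (2)·g_3 from -2*x - y**4 - y**3 - y**2 - 2*y + 2 → -y**4 + y**3 + y**2
  leading term y**4: no divisor's leading term divides it; move -y**4 to the remainder.
  leading term y**3: no divisor's leading term divides it; move y**3 to the remainder.
  leading term y**2: no divisor's leading term divides it; move y**2 to the remainder.
  remainder -y**4 + y**3 + y**2 ≠ 0; add g_4 = -y**4 + y**3 + y**2 to the basis.

The other S-polynomials (S(f_1,g_3), S(f_1,g_4), S(f_2,g_4), S(g_3,g_4)) all reduce to 0 modulo the current basis, so we have a Gröbner basis.
Inter-reduce: drop elements whose leading term is divisible by another's, tail-reduce, and make monic.
Reduced Gröbner basis: {x + y**3 + y**2 + y - 1, y**4 - y**3 - y**2}.

Buchberger on the second generating set:
h_1 = -2*x*y - x + y, LT = x*y.
h_2 = -2*x**2 - x*y**2 + 2*x*y - y + 2, LT = x**2.

S(h_1,h_2): lcm = x**2*y. S = -2*x**2 + 2*x*y**3 + x*y**2 + 2*x*y + 2*y**2 + y.
  leading term x**2: subtract (1)·h_2 from -2*x**2 + 2*x*y**3 + x*y**2 + 2*x*y + 2*y**2 + y → 2*x*y**3 + 2*x*y**2 + 2*y**2 + 2*y - 2
  leading term x*y**3: subtract (-y**2)·h_1 from 2*x*y**3 + 2*x*y**2 + 2*y**2 + 2*y - 2 → x*y**2 + y**3 + 2*y**2 + 2*y - 2
  leading term x*y**2: subtract (2*y)·h_1 from x*y**2 + y**3 + 2*y**2 + 2*y - 2 → 2*x*y + y**3 + 2*y - 2
  leading term x*y: subtract (-1)·h_1 from 2*x*y + y**3 + 2*y - 2 → -x + y**3 - 2*y - 2
  leading term x: no divisor's leading term divides it; move -x to the remainder.
  leading term y**3: no divisor's leading term divides it; move y**3 to the remainder.
  leading term y: no divisor's leading term divides it; move -2*y to the remainder.
  leading term 1: no divisor's leading term divides it; move -2 to the remainder.
  remainder -x + y**3 - 2*y - 2 ≠ 0; add k_3 = -x + y**3 - 2*y - 2 to the basis.

S(h_1,k_3): lcm = x*y. S = -2*x + y**4 - 2*y**2.
  leading term x: subtract (2)·k_3 from -2*x + y**4 - 2*y**2 → y**4 - 2*y**3 - 2*y**2 - y - 1
  leading term y**4: no divisor's leading term divides it; move y**4 to the remainder.
  leading term y**3: no divisor's leading term divides it; move -2*y**3 to the remainder.
  leading term y**2: no divisor's leading term divides it; move -2*y**2 to the remainder.
  leading term y: no divisor's leading term divides it; move -y to the remainder.
  leading term 1: no divisor's leading term divides it; move -1 to the remainder.
  remainder y**4 - 2*y**3 - 2*y**2 - y - 1 ≠ 0; add k_4 = y**4 - 2*y**3 - 2*y**2 - y - 1 to the basis.

The other S-polynomials (S(h_2,k_3), S(h_1,k_4), S(h_2,k_4), S(k_3,k_4)) all reduce to 0 modulo the current basis, so we have a Gröbner basis.
Inter-reduce: drop elements whose leading term is divisible by another's, tail-reduce, and make monic.
Reduced Gröbner basis: {x - y**3 + 2*y + 2, y**4 - 2*y**3 - 2*y**2 - y - 1}.

The bases are distinct; the ideals are different.

No, the ideals differ.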